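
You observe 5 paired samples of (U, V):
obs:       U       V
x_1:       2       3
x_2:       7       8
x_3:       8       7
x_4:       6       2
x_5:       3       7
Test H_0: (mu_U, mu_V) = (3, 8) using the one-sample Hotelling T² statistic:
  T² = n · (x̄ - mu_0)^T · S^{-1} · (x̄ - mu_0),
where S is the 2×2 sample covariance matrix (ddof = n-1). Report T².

Step 1 — sample mean vector:
  mean(U) = (2 + 7 + 8 + 6 + 3) / 5 = 26/5 = 5.2
  mean(V) = (3 + 8 + 7 + 2 + 7) / 5 = 27/5 = 5.4
  x̄ = (5.2, 5.4),  deviation x̄ - mu_0 = (5.2, 5.4) - (3, 8) = (2.2, -2.6).

Step 2 — sample covariance matrix, S[i,j] = (1/(n-1)) · Σ_k (x_{k,i} - mean_i) · (x_{k,j} - mean_j), divisor n-1 = 4:
  S[U,U] = ((-3.2)·(-3.2) + (1.8)·(1.8) + (2.8)·(2.8) + (0.8)·(0.8) + (-2.2)·(-2.2)) / 4 = 26.8/4 = 6.7
  S[U,V] = ((-3.2)·(-2.4) + (1.8)·(2.6) + (2.8)·(1.6) + (0.8)·(-3.4) + (-2.2)·(1.6)) / 4 = 10.6/4 = 2.65
  S[V,V] = ((-2.4)·(-2.4) + (2.6)·(2.6) + (1.6)·(1.6) + (-3.4)·(-3.4) + (1.6)·(1.6)) / 4 = 29.2/4 = 7.3
  S = [[6.7, 2.65],
 [2.65, 7.3]].

Step 3 — invert S. det(S) = 6.7·7.3 - (2.65)² = 41.8875.
  S^{-1} = (1/det) · [[d, -b], [-b, a]] = [[0.1743, -0.0633],
 [-0.0633, 0.16]].

Step 4 — quadratic form (x̄ - mu_0)^T · S^{-1} · (x̄ - mu_0):
  S^{-1} · (x̄ - mu_0) = (0.5479, -0.5551),
  (x̄ - mu_0)^T · [...] = (2.2)·(0.5479) + (-2.6)·(-0.5551) = 2.6485.

Step 5 — scale by n: T² = 5 · 2.6485 = 13.2426.

T² ≈ 13.2426


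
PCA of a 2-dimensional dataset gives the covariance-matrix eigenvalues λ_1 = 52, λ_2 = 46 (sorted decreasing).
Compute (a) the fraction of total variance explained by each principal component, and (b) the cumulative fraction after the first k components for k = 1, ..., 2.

Step 1 — total variance = trace(Sigma) = Σ λ_i = 52 + 46 = 98.

Step 2 — fraction explained by component i = λ_i / Σ λ:
  PC1: 52/98 = 0.5306
  PC2: 46/98 = 0.4694

Step 3 — cumulative fraction after k components = (λ_1 + ... + λ_k) / Σ λ:
  k = 1: 52/98 = 0.5306
  k = 2: (52 + 46)/98 = 98/98 = 1

Summary (fraction, with percent):

explained: PC1 0.5306 (53.06%), PC2 0.4694 (46.94%);  cumulative: 0.5306, 1


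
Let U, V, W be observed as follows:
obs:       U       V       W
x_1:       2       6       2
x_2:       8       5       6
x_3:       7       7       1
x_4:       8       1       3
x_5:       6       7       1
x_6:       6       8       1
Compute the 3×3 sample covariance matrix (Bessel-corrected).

Step 1 — column means:
  mean(U) = (2 + 8 + 7 + 8 + 6 + 6) / 6 = 37/6 = 6.1667
  mean(V) = (6 + 5 + 7 + 1 + 7 + 8) / 6 = 34/6 = 5.6667
  mean(W) = (2 + 6 + 1 + 3 + 1 + 1) / 6 = 14/6 = 2.3333

Step 2 — sample covariance S[i,j] = (1/(n-1)) · Σ_k (x_{k,i} - mean_i) · (x_{k,j} - mean_j), with n-1 = 5.
  S[U,U] = ((-4.1667)·(-4.1667) + (1.8333)·(1.8333) + (0.8333)·(0.8333) + (1.8333)·(1.8333) + (-0.1667)·(-0.1667) + (-0.1667)·(-0.1667)) / 5 = 24.8333/5 = 4.9667
  S[U,V] = ((-4.1667)·(0.3333) + (1.8333)·(-0.6667) + (0.8333)·(1.3333) + (1.8333)·(-4.6667) + (-0.1667)·(1.3333) + (-0.1667)·(2.3333)) / 5 = -10.6667/5 = -2.1333
  S[U,W] = ((-4.1667)·(-0.3333) + (1.8333)·(3.6667) + (0.8333)·(-1.3333) + (1.8333)·(0.6667) + (-0.1667)·(-1.3333) + (-0.1667)·(-1.3333)) / 5 = 8.6667/5 = 1.7333
  S[V,V] = ((0.3333)·(0.3333) + (-0.6667)·(-0.6667) + (1.3333)·(1.3333) + (-4.6667)·(-4.6667) + (1.3333)·(1.3333) + (2.3333)·(2.3333)) / 5 = 31.3333/5 = 6.2667
  S[V,W] = ((0.3333)·(-0.3333) + (-0.6667)·(3.6667) + (1.3333)·(-1.3333) + (-4.6667)·(0.6667) + (1.3333)·(-1.3333) + (2.3333)·(-1.3333)) / 5 = -12.3333/5 = -2.4667
  S[W,W] = ((-0.3333)·(-0.3333) + (3.6667)·(3.6667) + (-1.3333)·(-1.3333) + (0.6667)·(0.6667) + (-1.3333)·(-1.3333) + (-1.3333)·(-1.3333)) / 5 = 19.3333/5 = 3.8667

S is symmetric (S[j,i] = S[i,j]). Assembling:

S = [[4.9667, -2.1333, 1.7333],
 [-2.1333, 6.2667, -2.4667],
 [1.7333, -2.4667, 3.8667]]


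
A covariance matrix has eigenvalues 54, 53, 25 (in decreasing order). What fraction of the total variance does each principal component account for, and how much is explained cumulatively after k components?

Step 1 — total variance = trace(Sigma) = Σ λ_i = 54 + 53 + 25 = 132.

Step 2 — fraction explained by component i = λ_i / Σ λ:
  PC1: 54/132 = 0.4091
  PC2: 53/132 = 0.4015
  PC3: 25/132 = 0.1894

Step 3 — cumulative fraction after k components = (λ_1 + ... + λ_k) / Σ λ:
  k = 1: 54/132 = 0.4091
  k = 2: (54 + 53)/132 = 107/132 = 0.8106
  k = 3: (54 + 53 + 25)/132 = 132/132 = 1

Summary (fraction, with percent):

explained: PC1 0.4091 (40.91%), PC2 0.4015 (40.15%), PC3 0.1894 (18.94%);  cumulative: 0.4091, 0.8106, 1


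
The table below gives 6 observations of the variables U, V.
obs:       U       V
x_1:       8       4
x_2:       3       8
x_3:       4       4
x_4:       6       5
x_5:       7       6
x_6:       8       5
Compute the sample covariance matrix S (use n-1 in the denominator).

Step 1 — column means:
  mean(U) = (8 + 3 + 4 + 6 + 7 + 8) / 6 = 36/6 = 6
  mean(V) = (4 + 8 + 4 + 5 + 6 + 5) / 6 = 32/6 = 5.3333

Step 2 — sample covariance S[i,j] = (1/(n-1)) · Σ_k (x_{k,i} - mean_i) · (x_{k,j} - mean_j), with n-1 = 5.
  S[U,U] = ((2)·(2) + (-3)·(-3) + (-2)·(-2) + (0)·(0) + (1)·(1) + (2)·(2)) / 5 = 22/5 = 4.4
  S[U,V] = ((2)·(-1.3333) + (-3)·(2.6667) + (-2)·(-1.3333) + (0)·(-0.3333) + (1)·(0.6667) + (2)·(-0.3333)) / 5 = -8/5 = -1.6
  S[V,V] = ((-1.3333)·(-1.3333) + (2.6667)·(2.6667) + (-1.3333)·(-1.3333) + (-0.3333)·(-0.3333) + (0.6667)·(0.6667) + (-0.3333)·(-0.3333)) / 5 = 11.3333/5 = 2.2667

S is symmetric (S[j,i] = S[i,j]). Assembling:

S = [[4.4, -1.6],
 [-1.6, 2.2667]]


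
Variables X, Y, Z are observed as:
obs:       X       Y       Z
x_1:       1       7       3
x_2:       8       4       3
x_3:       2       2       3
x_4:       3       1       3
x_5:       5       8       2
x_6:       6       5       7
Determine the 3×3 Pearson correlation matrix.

Step 1 — column means:
  mean(X) = (1 + 8 + 2 + 3 + 5 + 6) / 6 = 25/6 = 4.1667
  mean(Y) = (7 + 4 + 2 + 1 + 8 + 5) / 6 = 27/6 = 4.5
  mean(Z) = (3 + 3 + 3 + 3 + 2 + 7) / 6 = 21/6 = 3.5

Step 2 — sample variances and covariances s[i,j] = (1/(n-1)) · Σ_k (x_{k,i} - mean_i) · (x_{k,j} - mean_j), with n-1 = 5:
  s[X,X] = ((-3.1667)·(-3.1667) + (3.8333)·(3.8333) + (-2.1667)·(-2.1667) + (-1.1667)·(-1.1667) + (0.8333)·(0.8333) + (1.8333)·(1.8333)) / 5 = 34.8333/5 = 6.9667
  s[X,Y] = ((-3.1667)·(2.5) + (3.8333)·(-0.5) + (-2.1667)·(-2.5) + (-1.1667)·(-3.5) + (0.8333)·(3.5) + (1.8333)·(0.5)) / 5 = 3.5/5 = 0.7
  s[X,Z] = ((-3.1667)·(-0.5) + (3.8333)·(-0.5) + (-2.1667)·(-0.5) + (-1.1667)·(-0.5) + (0.8333)·(-1.5) + (1.8333)·(3.5)) / 5 = 6.5/5 = 1.3
  s[Y,Y] = ((2.5)·(2.5) + (-0.5)·(-0.5) + (-2.5)·(-2.5) + (-3.5)·(-3.5) + (3.5)·(3.5) + (0.5)·(0.5)) / 5 = 37.5/5 = 7.5
  s[Y,Z] = ((2.5)·(-0.5) + (-0.5)·(-0.5) + (-2.5)·(-0.5) + (-3.5)·(-0.5) + (3.5)·(-1.5) + (0.5)·(3.5)) / 5 = -1.5/5 = -0.3
  s[Z,Z] = ((-0.5)·(-0.5) + (-0.5)·(-0.5) + (-0.5)·(-0.5) + (-0.5)·(-0.5) + (-1.5)·(-1.5) + (3.5)·(3.5)) / 5 = 15.5/5 = 3.1
  Sample standard deviations s_i = √(s[i,i]):
  s(X) = √(6.9667) = 2.6394
  s(Y) = √(7.5) = 2.7386
  s(Z) = √(3.1) = 1.7607

Step 3 — r_{ij} = s_{ij} / (s_i · s_j):
  r[X,X] = 1 (diagonal).
  r[X,Y] = 0.7 / (2.6394 · 2.7386) = 0.7 / 7.2284 = 0.0968
  r[X,Z] = 1.3 / (2.6394 · 1.7607) = 1.3 / 4.6472 = 0.2797
  r[Y,Y] = 1 (diagonal).
  r[Y,Z] = -0.3 / (2.7386 · 1.7607) = -0.3 / 4.8218 = -0.0622
  r[Z,Z] = 1 (diagonal).

R is symmetric with unit diagonal. Assembling:

R = [[1, 0.0968, 0.2797],
 [0.0968, 1, -0.0622],
 [0.2797, -0.0622, 1]]


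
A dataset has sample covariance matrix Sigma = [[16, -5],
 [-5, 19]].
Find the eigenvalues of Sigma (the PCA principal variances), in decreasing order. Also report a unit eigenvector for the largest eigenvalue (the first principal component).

Step 1 — characteristic polynomial of 2×2 Sigma:
  det(Sigma - λI) = λ² - trace · λ + det = 0.
  trace = 16 + 19 = 35, det = 16·19 - (-5)² = 279.
Step 2 — discriminant:
  Δ = trace² - 4·det = 1225 - 1116 = 109.
Step 3 — eigenvalues:
  λ = (trace ± √Δ)/2 = (35 ± 10.4403)/2,
  λ_1 = 22.7202,  λ_2 = 12.2798.

Step 4 — unit eigenvector for λ_1: solve (Sigma - λ_1 I)v = 0. First row:
  (16 - 22.7202)·v_x + (-5)·v_y = 0, i.e. (-6.7202)·v_x + (-5)·v_y = 0,
  so v ∝ (b, λ_1 - a) = (-5, 6.7202); multiply by -1 so the first entry is positive: u = (5, -6.7202).
  ||u|| = √((5)² + (-6.7202)²) = √(70.1605) ≈ 8.3762,
  v_1 = u/||u|| ≈ (0.5969, -0.8023) (||v_1|| = 1).

λ_1 = 22.7202,  λ_2 = 12.2798;  v_1 ≈ (0.5969, -0.8023)


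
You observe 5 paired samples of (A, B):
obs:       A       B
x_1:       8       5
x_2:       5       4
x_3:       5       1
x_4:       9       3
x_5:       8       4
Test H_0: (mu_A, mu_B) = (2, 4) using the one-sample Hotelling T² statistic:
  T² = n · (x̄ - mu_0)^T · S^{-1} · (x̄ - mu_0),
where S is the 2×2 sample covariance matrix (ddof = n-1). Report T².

Step 1 — sample mean vector:
  mean(A) = (8 + 5 + 5 + 9 + 8) / 5 = 35/5 = 7
  mean(B) = (5 + 4 + 1 + 3 + 4) / 5 = 17/5 = 3.4
  x̄ = (7, 3.4),  deviation x̄ - mu_0 = (7, 3.4) - (2, 4) = (5, -0.6).

Step 2 — sample covariance matrix, S[i,j] = (1/(n-1)) · Σ_k (x_{k,i} - mean_i) · (x_{k,j} - mean_j), divisor n-1 = 4:
  S[A,A] = ((1)·(1) + (-2)·(-2) + (-2)·(-2) + (2)·(2) + (1)·(1)) / 4 = 14/4 = 3.5
  S[A,B] = ((1)·(1.6) + (-2)·(0.6) + (-2)·(-2.4) + (2)·(-0.4) + (1)·(0.6)) / 4 = 5/4 = 1.25
  S[B,B] = ((1.6)·(1.6) + (0.6)·(0.6) + (-2.4)·(-2.4) + (-0.4)·(-0.4) + (0.6)·(0.6)) / 4 = 9.2/4 = 2.3
  S = [[3.5, 1.25],
 [1.25, 2.3]].

Step 3 — invert S. det(S) = 3.5·2.3 - (1.25)² = 6.4875.
  S^{-1} = (1/det) · [[d, -b], [-b, a]] = [[0.3545, -0.1927],
 [-0.1927, 0.5395]].

Step 4 — quadratic form (x̄ - mu_0)^T · S^{-1} · (x̄ - mu_0):
  S^{-1} · (x̄ - mu_0) = (1.8882, -1.2871),
  (x̄ - mu_0)^T · [...] = (5)·(1.8882) + (-0.6)·(-1.2871) = 10.2135.

Step 5 — scale by n: T² = 5 · 10.2135 = 51.0674.

T² ≈ 51.0674


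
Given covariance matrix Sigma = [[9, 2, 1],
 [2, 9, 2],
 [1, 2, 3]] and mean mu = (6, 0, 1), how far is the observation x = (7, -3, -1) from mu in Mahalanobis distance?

Step 1 — centre the observation: (x - mu) = (1, -3, -2).

Step 2 — invert Sigma (cofactor / det for 3×3, or solve directly):
  Sigma^{-1} = [[0.1186, -0.0206, -0.0258],
 [-0.0206, 0.134, -0.0825],
 [-0.0258, -0.0825, 0.3969]].

Step 3 — form the quadratic (x - mu)^T · Sigma^{-1} · (x - mu):
  Sigma^{-1} · (x - mu) = (0.232, -0.2577, -0.5722).
  (x - mu)^T · [Sigma^{-1} · (x - mu)] = (1)·(0.232) + (-3)·(-0.2577) + (-2)·(-0.5722) = 2.1495.

Step 4 — take square root: d = √(2.1495) ≈ 1.4661.

d(x, mu) = √(2.1495) ≈ 1.4661


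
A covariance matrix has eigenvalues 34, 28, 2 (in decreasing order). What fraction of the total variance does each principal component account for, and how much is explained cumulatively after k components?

Step 1 — total variance = trace(Sigma) = Σ λ_i = 34 + 28 + 2 = 64.

Step 2 — fraction explained by component i = λ_i / Σ λ:
  PC1: 34/64 = 0.5312
  PC2: 28/64 = 0.4375
  PC3: 2/64 = 0.0312

Step 3 — cumulative fraction after k components = (λ_1 + ... + λ_k) / Σ λ:
  k = 1: 34/64 = 0.5312
  k = 2: (34 + 28)/64 = 62/64 = 0.9688
  k = 3: (34 + 28 + 2)/64 = 64/64 = 1

Summary (fraction, with percent):

explained: PC1 0.5312 (53.12%), PC2 0.4375 (43.75%), PC3 0.0312 (3.12%);  cumulative: 0.5312, 0.9688, 1


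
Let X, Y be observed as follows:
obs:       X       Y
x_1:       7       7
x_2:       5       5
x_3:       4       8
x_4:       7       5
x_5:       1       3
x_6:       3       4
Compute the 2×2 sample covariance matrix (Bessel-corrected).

Step 1 — column means:
  mean(X) = (7 + 5 + 4 + 7 + 1 + 3) / 6 = 27/6 = 4.5
  mean(Y) = (7 + 5 + 8 + 5 + 3 + 4) / 6 = 32/6 = 5.3333

Step 2 — sample covariance S[i,j] = (1/(n-1)) · Σ_k (x_{k,i} - mean_i) · (x_{k,j} - mean_j), with n-1 = 5.
  S[X,X] = ((2.5)·(2.5) + (0.5)·(0.5) + (-0.5)·(-0.5) + (2.5)·(2.5) + (-3.5)·(-3.5) + (-1.5)·(-1.5)) / 5 = 27.5/5 = 5.5
  S[X,Y] = ((2.5)·(1.6667) + (0.5)·(-0.3333) + (-0.5)·(2.6667) + (2.5)·(-0.3333) + (-3.5)·(-2.3333) + (-1.5)·(-1.3333)) / 5 = 12/5 = 2.4
  S[Y,Y] = ((1.6667)·(1.6667) + (-0.3333)·(-0.3333) + (2.6667)·(2.6667) + (-0.3333)·(-0.3333) + (-2.3333)·(-2.3333) + (-1.3333)·(-1.3333)) / 5 = 17.3333/5 = 3.4667

S is symmetric (S[j,i] = S[i,j]). Assembling:

S = [[5.5, 2.4],
 [2.4, 3.4667]]


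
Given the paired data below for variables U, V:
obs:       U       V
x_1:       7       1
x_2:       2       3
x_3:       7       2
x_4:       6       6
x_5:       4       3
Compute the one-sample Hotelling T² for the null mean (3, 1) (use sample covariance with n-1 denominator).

Step 1 — sample mean vector:
  mean(U) = (7 + 2 + 7 + 6 + 4) / 5 = 26/5 = 5.2
  mean(V) = (1 + 3 + 2 + 6 + 3) / 5 = 15/5 = 3
  x̄ = (5.2, 3),  deviation x̄ - mu_0 = (5.2, 3) - (3, 1) = (2.2, 2).

Step 2 — sample covariance matrix, S[i,j] = (1/(n-1)) · Σ_k (x_{k,i} - mean_i) · (x_{k,j} - mean_j), divisor n-1 = 4:
  S[U,U] = ((1.8)·(1.8) + (-3.2)·(-3.2) + (1.8)·(1.8) + (0.8)·(0.8) + (-1.2)·(-1.2)) / 4 = 18.8/4 = 4.7
  S[U,V] = ((1.8)·(-2) + (-3.2)·(0) + (1.8)·(-1) + (0.8)·(3) + (-1.2)·(0)) / 4 = -3/4 = -0.75
  S[V,V] = ((-2)·(-2) + (0)·(0) + (-1)·(-1) + (3)·(3) + (0)·(0)) / 4 = 14/4 = 3.5
  S = [[4.7, -0.75],
 [-0.75, 3.5]].

Step 3 — invert S. det(S) = 4.7·3.5 - (-0.75)² = 15.8875.
  S^{-1} = (1/det) · [[d, -b], [-b, a]] = [[0.2203, 0.0472],
 [0.0472, 0.2958]].

Step 4 — quadratic form (x̄ - mu_0)^T · S^{-1} · (x̄ - mu_0):
  S^{-1} · (x̄ - mu_0) = (0.5791, 0.6955),
  (x̄ - mu_0)^T · [...] = (2.2)·(0.5791) + (2)·(0.6955) = 2.665.

Step 5 — scale by n: T² = 5 · 2.665 = 13.3249.

T² ≈ 13.3249


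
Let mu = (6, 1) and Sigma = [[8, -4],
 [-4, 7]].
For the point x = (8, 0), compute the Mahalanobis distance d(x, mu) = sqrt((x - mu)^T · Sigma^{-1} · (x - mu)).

Step 1 — centre the observation: (x - mu) = (2, -1).

Step 2 — invert Sigma. det(Sigma) = 8·7 - (-4)² = 40.
  Sigma^{-1} = (1/det) · [[d, -b], [-b, a]] = [[0.175, 0.1],
 [0.1, 0.2]].

Step 3 — form the quadratic (x - mu)^T · Sigma^{-1} · (x - mu):
  Sigma^{-1} · (x - mu) = (0.25, 0).
  (x - mu)^T · [Sigma^{-1} · (x - mu)] = (2)·(0.25) + (-1)·(0) = 0.5.

Step 4 — take square root: d = √(0.5) ≈ 0.7071.

d(x, mu) = √(0.5) ≈ 0.7071


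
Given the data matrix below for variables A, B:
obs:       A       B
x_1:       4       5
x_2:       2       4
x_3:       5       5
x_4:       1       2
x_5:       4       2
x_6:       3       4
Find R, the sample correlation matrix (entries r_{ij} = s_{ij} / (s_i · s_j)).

Step 1 — column means:
  mean(A) = (4 + 2 + 5 + 1 + 4 + 3) / 6 = 19/6 = 3.1667
  mean(B) = (5 + 4 + 5 + 2 + 2 + 4) / 6 = 22/6 = 3.6667

Step 2 — sample variances and covariances s[i,j] = (1/(n-1)) · Σ_k (x_{k,i} - mean_i) · (x_{k,j} - mean_j), with n-1 = 5:
  s[A,A] = ((0.8333)·(0.8333) + (-1.1667)·(-1.1667) + (1.8333)·(1.8333) + (-2.1667)·(-2.1667) + (0.8333)·(0.8333) + (-0.1667)·(-0.1667)) / 5 = 10.8333/5 = 2.1667
  s[A,B] = ((0.8333)·(1.3333) + (-1.1667)·(0.3333) + (1.8333)·(1.3333) + (-2.1667)·(-1.6667) + (0.8333)·(-1.6667) + (-0.1667)·(0.3333)) / 5 = 5.3333/5 = 1.0667
  s[B,B] = ((1.3333)·(1.3333) + (0.3333)·(0.3333) + (1.3333)·(1.3333) + (-1.6667)·(-1.6667) + (-1.6667)·(-1.6667) + (0.3333)·(0.3333)) / 5 = 9.3333/5 = 1.8667
  Sample standard deviations s_i = √(s[i,i]):
  s(A) = √(2.1667) = 1.472
  s(B) = √(1.8667) = 1.3663

Step 3 — r_{ij} = s_{ij} / (s_i · s_j):
  r[A,A] = 1 (diagonal).
  r[A,B] = 1.0667 / (1.472 · 1.3663) = 1.0667 / 2.0111 = 0.5304
  r[B,B] = 1 (diagonal).

R is symmetric with unit diagonal. Assembling:

R = [[1, 0.5304],
 [0.5304, 1]]


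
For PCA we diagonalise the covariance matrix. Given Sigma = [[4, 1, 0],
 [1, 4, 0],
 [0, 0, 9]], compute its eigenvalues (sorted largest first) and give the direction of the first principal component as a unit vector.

Step 1 — characteristic polynomial p(λ) = det(λI - Sigma) = λ³ - tr·λ² + c_1·λ - det, where tr = trace, c_1 = sum of the principal 2×2 minors, det = det(Sigma):
  tr = 4 + 4 + 9 = 17,
  c_1 = (4·4 - (1)²) + (4·9 - (0)²) + (4·9 - (0)²) = 15 + 36 + 36 = 87,
  det = 4·(4·9 - (0)²) - (1)·((1)·9 - (0)·(0)) + (0)·((1)·(0) - 4·(0)) = 4·(36) - (1)·(9) + (0)·(0) = 135.
  So p(λ) = λ³ - 17λ² + 87λ - 135.
Step 2 — look for an integer root (rational root theorem: any rational root is an integer divisor of 135). Testing λ = 3:
  p(3) = 27 - 153 + 261 - 135 = 0  ✓
  Dividing out (λ - 3): p(λ) = (λ - 3)(λ² - 14λ + 45).
Step 3 — remaining eigenvalues from the quadratic λ² - 14λ + 45 = 0:
  Δ = 14² - 4·45 = 196 - 180 = 16,  λ = (14 ± √16)/2 = (14 ± 4)/2 = 9 or 5.
  Sorted: λ_1 = 9,  λ_2 = 5,  λ_3 = 3  (check: sum = 17 = tr ✓).

Step 4 — unit eigenvector for λ_1 = 9: v spans the null space of (Sigma - λ_1 I), whose rows are
  r_1 = (-5, 1, 0),  r_2 = (1, -5, 0),  r_3 = (0, 0, 0).
  v is orthogonal to every row, so take v ∝ r_1 × r_2 = ((1)·(0) - (0)·(-5), (0)·(1) - (-5)·(0), (-5)·(-5) - (1)·(1)) = (0, 0, 24).
  Rescale (divide by 24): u = (0, 0, 1).
  ||u|| = √((0)² + (0)² + (1)²) = √(1) = 1,  v_1 = u/||u|| ≈ (0, 0, 1) (||v_1|| = 1).

λ_1 = 9,  λ_2 = 5,  λ_3 = 3;  v_1 ≈ (0, 0, 1)


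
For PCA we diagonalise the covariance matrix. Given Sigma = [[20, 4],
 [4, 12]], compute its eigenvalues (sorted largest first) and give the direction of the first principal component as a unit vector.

Step 1 — characteristic polynomial of 2×2 Sigma:
  det(Sigma - λI) = λ² - trace · λ + det = 0.
  trace = 20 + 12 = 32, det = 20·12 - (4)² = 224.
Step 2 — discriminant:
  Δ = trace² - 4·det = 1024 - 896 = 128.
Step 3 — eigenvalues:
  λ = (trace ± √Δ)/2 = (32 ± 11.3137)/2,
  λ_1 = 21.6569,  λ_2 = 10.3431.

Step 4 — unit eigenvector for λ_1: solve (Sigma - λ_1 I)v = 0. First row:
  (20 - 21.6569)·v_x + (4)·v_y = 0, i.e. (-1.6569)·v_x + (4)·v_y = 0,
  so v ∝ (b, λ_1 - a) = (4, 1.6569) = u.
  ||u|| = √((4)² + (1.6569)²) = √(18.7452) ≈ 4.3296,
  v_1 = u/||u|| ≈ (0.9239, 0.3827) (||v_1|| = 1).

λ_1 = 21.6569,  λ_2 = 10.3431;  v_1 ≈ (0.9239, 0.3827)


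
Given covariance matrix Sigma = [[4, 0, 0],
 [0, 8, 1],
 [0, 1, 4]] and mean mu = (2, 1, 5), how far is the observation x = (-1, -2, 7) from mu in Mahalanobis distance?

Step 1 — centre the observation: (x - mu) = (-3, -3, 2).

Step 2 — invert Sigma (cofactor / det for 3×3, or solve directly):
  Sigma^{-1} = [[0.25, 0, 0],
 [0, 0.129, -0.0323],
 [0, -0.0323, 0.2581]].

Step 3 — form the quadratic (x - mu)^T · Sigma^{-1} · (x - mu):
  Sigma^{-1} · (x - mu) = (-0.75, -0.4516, 0.6129).
  (x - mu)^T · [Sigma^{-1} · (x - mu)] = (-3)·(-0.75) + (-3)·(-0.4516) + (2)·(0.6129) = 4.8306.

Step 4 — take square root: d = √(4.8306) ≈ 2.1979.

d(x, mu) = √(4.8306) ≈ 2.1979


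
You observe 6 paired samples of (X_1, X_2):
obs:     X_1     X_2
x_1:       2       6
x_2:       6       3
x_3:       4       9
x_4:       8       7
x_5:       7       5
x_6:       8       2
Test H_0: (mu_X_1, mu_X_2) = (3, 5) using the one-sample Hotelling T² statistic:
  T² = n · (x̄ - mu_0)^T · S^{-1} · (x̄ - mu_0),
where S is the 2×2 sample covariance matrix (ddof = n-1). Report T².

Step 1 — sample mean vector:
  mean(X_1) = (2 + 6 + 4 + 8 + 7 + 8) / 6 = 35/6 = 5.8333
  mean(X_2) = (6 + 3 + 9 + 7 + 5 + 2) / 6 = 32/6 = 5.3333
  x̄ = (5.8333, 5.3333),  deviation x̄ - mu_0 = (5.8333, 5.3333) - (3, 5) = (2.8333, 0.3333).

Step 2 — sample covariance matrix, S[i,j] = (1/(n-1)) · Σ_k (x_{k,i} - mean_i) · (x_{k,j} - mean_j), divisor n-1 = 5:
  S[X_1,X_1] = ((-3.8333)·(-3.8333) + (0.1667)·(0.1667) + (-1.8333)·(-1.8333) + (2.1667)·(2.1667) + (1.1667)·(1.1667) + (2.1667)·(2.1667)) / 5 = 28.8333/5 = 5.7667
  S[X_1,X_2] = ((-3.8333)·(0.6667) + (0.1667)·(-2.3333) + (-1.8333)·(3.6667) + (2.1667)·(1.6667) + (1.1667)·(-0.3333) + (2.1667)·(-3.3333)) / 5 = -13.6667/5 = -2.7333
  S[X_2,X_2] = ((0.6667)·(0.6667) + (-2.3333)·(-2.3333) + (3.6667)·(3.6667) + (1.6667)·(1.6667) + (-0.3333)·(-0.3333) + (-3.3333)·(-3.3333)) / 5 = 33.3333/5 = 6.6667
  S = [[5.7667, -2.7333],
 [-2.7333, 6.6667]].

Step 3 — invert S. det(S) = 5.7667·6.6667 - (-2.7333)² = 30.9733.
  S^{-1} = (1/det) · [[d, -b], [-b, a]] = [[0.2152, 0.0882],
 [0.0882, 0.1862]].

Step 4 — quadratic form (x̄ - mu_0)^T · S^{-1} · (x̄ - mu_0):
  S^{-1} · (x̄ - mu_0) = (0.6393, 0.3121),
  (x̄ - mu_0)^T · [...] = (2.8333)·(0.6393) + (0.3333)·(0.3121) = 1.9153.

Step 5 — scale by n: T² = 6 · 1.9153 = 11.4916.

T² ≈ 11.4916


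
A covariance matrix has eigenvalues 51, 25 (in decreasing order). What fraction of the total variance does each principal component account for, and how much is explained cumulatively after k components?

Step 1 — total variance = trace(Sigma) = Σ λ_i = 51 + 25 = 76.

Step 2 — fraction explained by component i = λ_i / Σ λ:
  PC1: 51/76 = 0.6711
  PC2: 25/76 = 0.3289

Step 3 — cumulative fraction after k components = (λ_1 + ... + λ_k) / Σ λ:
  k = 1: 51/76 = 0.6711
  k = 2: (51 + 25)/76 = 76/76 = 1

Summary (fraction, with percent):

explained: PC1 0.6711 (67.11%), PC2 0.3289 (32.89%);  cumulative: 0.6711, 1


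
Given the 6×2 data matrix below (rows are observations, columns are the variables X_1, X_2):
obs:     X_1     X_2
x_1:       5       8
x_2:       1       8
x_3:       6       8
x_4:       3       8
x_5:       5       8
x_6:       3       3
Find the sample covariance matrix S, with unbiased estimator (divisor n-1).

Step 1 — column means:
  mean(X_1) = (5 + 1 + 6 + 3 + 5 + 3) / 6 = 23/6 = 3.8333
  mean(X_2) = (8 + 8 + 8 + 8 + 8 + 3) / 6 = 43/6 = 7.1667

Step 2 — sample covariance S[i,j] = (1/(n-1)) · Σ_k (x_{k,i} - mean_i) · (x_{k,j} - mean_j), with n-1 = 5.
  S[X_1,X_1] = ((1.1667)·(1.1667) + (-2.8333)·(-2.8333) + (2.1667)·(2.1667) + (-0.8333)·(-0.8333) + (1.1667)·(1.1667) + (-0.8333)·(-0.8333)) / 5 = 16.8333/5 = 3.3667
  S[X_1,X_2] = ((1.1667)·(0.8333) + (-2.8333)·(0.8333) + (2.1667)·(0.8333) + (-0.8333)·(0.8333) + (1.1667)·(0.8333) + (-0.8333)·(-4.1667)) / 5 = 4.1667/5 = 0.8333
  S[X_2,X_2] = ((0.8333)·(0.8333) + (0.8333)·(0.8333) + (0.8333)·(0.8333) + (0.8333)·(0.8333) + (0.8333)·(0.8333) + (-4.1667)·(-4.1667)) / 5 = 20.8333/5 = 4.1667

S is symmetric (S[j,i] = S[i,j]). Assembling:

S = [[3.3667, 0.8333],
 [0.8333, 4.1667]]


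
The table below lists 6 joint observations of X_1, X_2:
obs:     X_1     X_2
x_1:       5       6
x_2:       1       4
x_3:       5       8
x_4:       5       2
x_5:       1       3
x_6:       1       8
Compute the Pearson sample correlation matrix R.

Step 1 — column means:
  mean(X_1) = (5 + 1 + 5 + 5 + 1 + 1) / 6 = 18/6 = 3
  mean(X_2) = (6 + 4 + 8 + 2 + 3 + 8) / 6 = 31/6 = 5.1667

Step 2 — sample variances and covariances s[i,j] = (1/(n-1)) · Σ_k (x_{k,i} - mean_i) · (x_{k,j} - mean_j), with n-1 = 5:
  s[X_1,X_1] = ((2)·(2) + (-2)·(-2) + (2)·(2) + (2)·(2) + (-2)·(-2) + (-2)·(-2)) / 5 = 24/5 = 4.8
  s[X_1,X_2] = ((2)·(0.8333) + (-2)·(-1.1667) + (2)·(2.8333) + (2)·(-3.1667) + (-2)·(-2.1667) + (-2)·(2.8333)) / 5 = 2/5 = 0.4
  s[X_2,X_2] = ((0.8333)·(0.8333) + (-1.1667)·(-1.1667) + (2.8333)·(2.8333) + (-3.1667)·(-3.1667) + (-2.1667)·(-2.1667) + (2.8333)·(2.8333)) / 5 = 32.8333/5 = 6.5667
  Sample standard deviations s_i = √(s[i,i]):
  s(X_1) = √(4.8) = 2.1909
  s(X_2) = √(6.5667) = 2.5626

Step 3 — r_{ij} = s_{ij} / (s_i · s_j):
  r[X_1,X_1] = 1 (diagonal).
  r[X_1,X_2] = 0.4 / (2.1909 · 2.5626) = 0.4 / 5.6143 = 0.0712
  r[X_2,X_2] = 1 (diagonal).

R is symmetric with unit diagonal. Assembling:

R = [[1, 0.0712],
 [0.0712, 1]]


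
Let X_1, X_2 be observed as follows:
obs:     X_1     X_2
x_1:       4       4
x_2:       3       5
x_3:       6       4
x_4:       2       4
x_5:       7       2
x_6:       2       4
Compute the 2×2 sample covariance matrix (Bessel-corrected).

Step 1 — column means:
  mean(X_1) = (4 + 3 + 6 + 2 + 7 + 2) / 6 = 24/6 = 4
  mean(X_2) = (4 + 5 + 4 + 4 + 2 + 4) / 6 = 23/6 = 3.8333

Step 2 — sample covariance S[i,j] = (1/(n-1)) · Σ_k (x_{k,i} - mean_i) · (x_{k,j} - mean_j), with n-1 = 5.
  S[X_1,X_1] = ((0)·(0) + (-1)·(-1) + (2)·(2) + (-2)·(-2) + (3)·(3) + (-2)·(-2)) / 5 = 22/5 = 4.4
  S[X_1,X_2] = ((0)·(0.1667) + (-1)·(1.1667) + (2)·(0.1667) + (-2)·(0.1667) + (3)·(-1.8333) + (-2)·(0.1667)) / 5 = -7/5 = -1.4
  S[X_2,X_2] = ((0.1667)·(0.1667) + (1.1667)·(1.1667) + (0.1667)·(0.1667) + (0.1667)·(0.1667) + (-1.8333)·(-1.8333) + (0.1667)·(0.1667)) / 5 = 4.8333/5 = 0.9667

S is symmetric (S[j,i] = S[i,j]). Assembling:

S = [[4.4, -1.4],
 [-1.4, 0.9667]]


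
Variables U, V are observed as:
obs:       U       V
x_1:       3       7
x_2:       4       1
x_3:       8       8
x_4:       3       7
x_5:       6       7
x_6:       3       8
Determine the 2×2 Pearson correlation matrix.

Step 1 — column means:
  mean(U) = (3 + 4 + 8 + 3 + 6 + 3) / 6 = 27/6 = 4.5
  mean(V) = (7 + 1 + 8 + 7 + 7 + 8) / 6 = 38/6 = 6.3333

Step 2 — sample variances and covariances s[i,j] = (1/(n-1)) · Σ_k (x_{k,i} - mean_i) · (x_{k,j} - mean_j), with n-1 = 5:
  s[U,U] = ((-1.5)·(-1.5) + (-0.5)·(-0.5) + (3.5)·(3.5) + (-1.5)·(-1.5) + (1.5)·(1.5) + (-1.5)·(-1.5)) / 5 = 21.5/5 = 4.3
  s[U,V] = ((-1.5)·(0.6667) + (-0.5)·(-5.3333) + (3.5)·(1.6667) + (-1.5)·(0.6667) + (1.5)·(0.6667) + (-1.5)·(1.6667)) / 5 = 5/5 = 1
  s[V,V] = ((0.6667)·(0.6667) + (-5.3333)·(-5.3333) + (1.6667)·(1.6667) + (0.6667)·(0.6667) + (0.6667)·(0.6667) + (1.6667)·(1.6667)) / 5 = 35.3333/5 = 7.0667
  Sample standard deviations s_i = √(s[i,i]):
  s(U) = √(4.3) = 2.0736
  s(V) = √(7.0667) = 2.6583

Step 3 — r_{ij} = s_{ij} / (s_i · s_j):
  r[U,U] = 1 (diagonal).
  r[U,V] = 1 / (2.0736 · 2.6583) = 1 / 5.5124 = 0.1814
  r[V,V] = 1 (diagonal).

R is symmetric with unit diagonal. Assembling:

R = [[1, 0.1814],
 [0.1814, 1]]


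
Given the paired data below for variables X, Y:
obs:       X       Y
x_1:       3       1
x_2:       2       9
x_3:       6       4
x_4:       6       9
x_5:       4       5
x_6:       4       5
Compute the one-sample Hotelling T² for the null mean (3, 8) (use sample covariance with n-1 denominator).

Step 1 — sample mean vector:
  mean(X) = (3 + 2 + 6 + 6 + 4 + 4) / 6 = 25/6 = 4.1667
  mean(Y) = (1 + 9 + 4 + 9 + 5 + 5) / 6 = 33/6 = 5.5
  x̄ = (4.1667, 5.5),  deviation x̄ - mu_0 = (4.1667, 5.5) - (3, 8) = (1.1667, -2.5).

Step 2 — sample covariance matrix, S[i,j] = (1/(n-1)) · Σ_k (x_{k,i} - mean_i) · (x_{k,j} - mean_j), divisor n-1 = 5:
  S[X,X] = ((-1.1667)·(-1.1667) + (-2.1667)·(-2.1667) + (1.8333)·(1.8333) + (1.8333)·(1.8333) + (-0.1667)·(-0.1667) + (-0.1667)·(-0.1667)) / 5 = 12.8333/5 = 2.5667
  S[X,Y] = ((-1.1667)·(-4.5) + (-2.1667)·(3.5) + (1.8333)·(-1.5) + (1.8333)·(3.5) + (-0.1667)·(-0.5) + (-0.1667)·(-0.5)) / 5 = 1.5/5 = 0.3
  S[Y,Y] = ((-4.5)·(-4.5) + (3.5)·(3.5) + (-1.5)·(-1.5) + (3.5)·(3.5) + (-0.5)·(-0.5) + (-0.5)·(-0.5)) / 5 = 47.5/5 = 9.5
  S = [[2.5667, 0.3],
 [0.3, 9.5]].

Step 3 — invert S. det(S) = 2.5667·9.5 - (0.3)² = 24.2933.
  S^{-1} = (1/det) · [[d, -b], [-b, a]] = [[0.3911, -0.0123],
 [-0.0123, 0.1057]].

Step 4 — quadratic form (x̄ - mu_0)^T · S^{-1} · (x̄ - mu_0):
  S^{-1} · (x̄ - mu_0) = (0.4871, -0.2785),
  (x̄ - mu_0)^T · [...] = (1.1667)·(0.4871) + (-2.5)·(-0.2785) = 1.2646.

Step 5 — scale by n: T² = 6 · 1.2646 = 7.5878.

T² ≈ 7.5878


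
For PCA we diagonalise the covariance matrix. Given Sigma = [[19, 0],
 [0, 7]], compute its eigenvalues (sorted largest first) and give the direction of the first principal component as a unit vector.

Step 1 — characteristic polynomial of 2×2 Sigma:
  det(Sigma - λI) = λ² - trace · λ + det = 0.
  trace = 19 + 7 = 26, det = 19·7 - (0)² = 133.
Step 2 — discriminant:
  Δ = trace² - 4·det = 676 - 532 = 144.
Step 3 — eigenvalues:
  λ = (trace ± √Δ)/2 = (26 ± 12)/2,
  λ_1 = 19,  λ_2 = 7.

Step 4 — unit eigenvector for λ_1: Sigma is diagonal, so its eigenvectors are the coordinate axes. λ_1 = 19 is the diagonal entry on the first coordinate axis, hence
  v_1 = (1, 0) (||v_1|| = 1).

λ_1 = 19,  λ_2 = 7;  v_1 ≈ (1, 0)


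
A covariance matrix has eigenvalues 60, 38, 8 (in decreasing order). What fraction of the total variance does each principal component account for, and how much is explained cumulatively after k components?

Step 1 — total variance = trace(Sigma) = Σ λ_i = 60 + 38 + 8 = 106.

Step 2 — fraction explained by component i = λ_i / Σ λ:
  PC1: 60/106 = 0.566
  PC2: 38/106 = 0.3585
  PC3: 8/106 = 0.0755

Step 3 — cumulative fraction after k components = (λ_1 + ... + λ_k) / Σ λ:
  k = 1: 60/106 = 0.566
  k = 2: (60 + 38)/106 = 98/106 = 0.9245
  k = 3: (60 + 38 + 8)/106 = 106/106 = 1

Summary (fraction, with percent):

explained: PC1 0.566 (56.6%), PC2 0.3585 (35.85%), PC3 0.0755 (7.55%);  cumulative: 0.566, 0.9245, 1


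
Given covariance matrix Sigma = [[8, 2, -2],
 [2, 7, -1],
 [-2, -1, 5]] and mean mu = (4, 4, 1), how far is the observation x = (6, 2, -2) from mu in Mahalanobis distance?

Step 1 — centre the observation: (x - mu) = (2, -2, -3).

Step 2 — invert Sigma (cofactor / det for 3×3, or solve directly):
  Sigma^{-1} = [[0.1466, -0.0345, 0.0517],
 [-0.0345, 0.1552, 0.0172],
 [0.0517, 0.0172, 0.2241]].

Step 3 — form the quadratic (x - mu)^T · Sigma^{-1} · (x - mu):
  Sigma^{-1} · (x - mu) = (0.2069, -0.431, -0.6034).
  (x - mu)^T · [Sigma^{-1} · (x - mu)] = (2)·(0.2069) + (-2)·(-0.431) + (-3)·(-0.6034) = 3.0862.

Step 4 — take square root: d = √(3.0862) ≈ 1.7568.

d(x, mu) = √(3.0862) ≈ 1.7568


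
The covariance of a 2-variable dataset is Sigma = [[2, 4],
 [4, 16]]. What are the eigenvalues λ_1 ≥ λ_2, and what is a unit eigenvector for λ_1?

Step 1 — characteristic polynomial of 2×2 Sigma:
  det(Sigma - λI) = λ² - trace · λ + det = 0.
  trace = 2 + 16 = 18, det = 2·16 - (4)² = 16.
Step 2 — discriminant:
  Δ = trace² - 4·det = 324 - 64 = 260.
Step 3 — eigenvalues:
  λ = (trace ± √Δ)/2 = (18 ± 16.1245)/2,
  λ_1 = 17.0623,  λ_2 = 0.9377.

Step 4 — unit eigenvector for λ_1: solve (Sigma - λ_1 I)v = 0. First row:
  (2 - 17.0623)·v_x + (4)·v_y = 0, i.e. (-15.0623)·v_x + (4)·v_y = 0,
  so v ∝ (b, λ_1 - a) = (4, 15.0623) = u.
  ||u|| = √((4)² + (15.0623)²) = √(242.8716) ≈ 15.5843,
  v_1 = u/||u|| ≈ (0.2567, 0.9665) (||v_1|| = 1).

λ_1 = 17.0623,  λ_2 = 0.9377;  v_1 ≈ (0.2567, 0.9665)


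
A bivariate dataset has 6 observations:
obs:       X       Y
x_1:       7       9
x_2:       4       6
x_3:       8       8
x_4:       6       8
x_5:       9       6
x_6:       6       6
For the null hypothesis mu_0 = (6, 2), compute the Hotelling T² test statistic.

Step 1 — sample mean vector:
  mean(X) = (7 + 4 + 8 + 6 + 9 + 6) / 6 = 40/6 = 6.6667
  mean(Y) = (9 + 6 + 8 + 8 + 6 + 6) / 6 = 43/6 = 7.1667
  x̄ = (6.6667, 7.1667),  deviation x̄ - mu_0 = (6.6667, 7.1667) - (6, 2) = (0.6667, 5.1667).

Step 2 — sample covariance matrix, S[i,j] = (1/(n-1)) · Σ_k (x_{k,i} - mean_i) · (x_{k,j} - mean_j), divisor n-1 = 5:
  S[X,X] = ((0.3333)·(0.3333) + (-2.6667)·(-2.6667) + (1.3333)·(1.3333) + (-0.6667)·(-0.6667) + (2.3333)·(2.3333) + (-0.6667)·(-0.6667)) / 5 = 15.3333/5 = 3.0667
  S[X,Y] = ((0.3333)·(1.8333) + (-2.6667)·(-1.1667) + (1.3333)·(0.8333) + (-0.6667)·(0.8333) + (2.3333)·(-1.1667) + (-0.6667)·(-1.1667)) / 5 = 2.3333/5 = 0.4667
  S[Y,Y] = ((1.8333)·(1.8333) + (-1.1667)·(-1.1667) + (0.8333)·(0.8333) + (0.8333)·(0.8333) + (-1.1667)·(-1.1667) + (-1.1667)·(-1.1667)) / 5 = 8.8333/5 = 1.7667
  S = [[3.0667, 0.4667],
 [0.4667, 1.7667]].

Step 3 — invert S. det(S) = 3.0667·1.7667 - (0.4667)² = 5.2.
  S^{-1} = (1/det) · [[d, -b], [-b, a]] = [[0.3397, -0.0897],
 [-0.0897, 0.5897]].

Step 4 — quadratic form (x̄ - mu_0)^T · S^{-1} · (x̄ - mu_0):
  S^{-1} · (x̄ - mu_0) = (-0.2372, 2.9872),
  (x̄ - mu_0)^T · [...] = (0.6667)·(-0.2372) + (5.1667)·(2.9872) = 15.2756.

Step 5 — scale by n: T² = 6 · 15.2756 = 91.6538.

T² ≈ 91.6538


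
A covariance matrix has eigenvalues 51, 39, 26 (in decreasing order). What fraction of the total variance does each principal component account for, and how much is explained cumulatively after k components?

Step 1 — total variance = trace(Sigma) = Σ λ_i = 51 + 39 + 26 = 116.

Step 2 — fraction explained by component i = λ_i / Σ λ:
  PC1: 51/116 = 0.4397
  PC2: 39/116 = 0.3362
  PC3: 26/116 = 0.2241

Step 3 — cumulative fraction after k components = (λ_1 + ... + λ_k) / Σ λ:
  k = 1: 51/116 = 0.4397
  k = 2: (51 + 39)/116 = 90/116 = 0.7759
  k = 3: (51 + 39 + 26)/116 = 116/116 = 1

Summary (fraction, with percent):

explained: PC1 0.4397 (43.97%), PC2 0.3362 (33.62%), PC3 0.2241 (22.41%);  cumulative: 0.4397, 0.7759, 1


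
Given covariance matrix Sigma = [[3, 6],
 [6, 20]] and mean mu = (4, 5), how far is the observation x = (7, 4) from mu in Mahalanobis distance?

Step 1 — centre the observation: (x - mu) = (3, -1).

Step 2 — invert Sigma. det(Sigma) = 3·20 - (6)² = 24.
  Sigma^{-1} = (1/det) · [[d, -b], [-b, a]] = [[0.8333, -0.25],
 [-0.25, 0.125]].

Step 3 — form the quadratic (x - mu)^T · Sigma^{-1} · (x - mu):
  Sigma^{-1} · (x - mu) = (2.75, -0.875).
  (x - mu)^T · [Sigma^{-1} · (x - mu)] = (3)·(2.75) + (-1)·(-0.875) = 9.125.

Step 4 — take square root: d = √(9.125) ≈ 3.0208.

d(x, mu) = √(9.125) ≈ 3.0208


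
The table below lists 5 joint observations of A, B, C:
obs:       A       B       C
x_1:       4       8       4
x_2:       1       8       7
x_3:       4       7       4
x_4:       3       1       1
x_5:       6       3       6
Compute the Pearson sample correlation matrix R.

Step 1 — column means:
  mean(A) = (4 + 1 + 4 + 3 + 6) / 5 = 18/5 = 3.6
  mean(B) = (8 + 8 + 7 + 1 + 3) / 5 = 27/5 = 5.4
  mean(C) = (4 + 7 + 4 + 1 + 6) / 5 = 22/5 = 4.4

Step 2 — sample variances and covariances s[i,j] = (1/(n-1)) · Σ_k (x_{k,i} - mean_i) · (x_{k,j} - mean_j), with n-1 = 4:
  s[A,A] = ((0.4)·(0.4) + (-2.6)·(-2.6) + (0.4)·(0.4) + (-0.6)·(-0.6) + (2.4)·(2.4)) / 4 = 13.2/4 = 3.3
  s[A,B] = ((0.4)·(2.6) + (-2.6)·(2.6) + (0.4)·(1.6) + (-0.6)·(-4.4) + (2.4)·(-2.4)) / 4 = -8.2/4 = -2.05
  s[A,C] = ((0.4)·(-0.4) + (-2.6)·(2.6) + (0.4)·(-0.4) + (-0.6)·(-3.4) + (2.4)·(1.6)) / 4 = -1.2/4 = -0.3
  s[B,B] = ((2.6)·(2.6) + (2.6)·(2.6) + (1.6)·(1.6) + (-4.4)·(-4.4) + (-2.4)·(-2.4)) / 4 = 41.2/4 = 10.3
  s[B,C] = ((2.6)·(-0.4) + (2.6)·(2.6) + (1.6)·(-0.4) + (-4.4)·(-3.4) + (-2.4)·(1.6)) / 4 = 16.2/4 = 4.05
  s[C,C] = ((-0.4)·(-0.4) + (2.6)·(2.6) + (-0.4)·(-0.4) + (-3.4)·(-3.4) + (1.6)·(1.6)) / 4 = 21.2/4 = 5.3
  Sample standard deviations s_i = √(s[i,i]):
  s(A) = √(3.3) = 1.8166
  s(B) = √(10.3) = 3.2094
  s(C) = √(5.3) = 2.3022

Step 3 — r_{ij} = s_{ij} / (s_i · s_j):
  r[A,A] = 1 (diagonal).
  r[A,B] = -2.05 / (1.8166 · 3.2094) = -2.05 / 5.8301 = -0.3516
  r[A,C] = -0.3 / (1.8166 · 2.3022) = -0.3 / 4.1821 = -0.0717
  r[B,B] = 1 (diagonal).
  r[B,C] = 4.05 / (3.2094 · 2.3022) = 4.05 / 7.3885 = 0.5481
  r[C,C] = 1 (diagonal).

R is symmetric with unit diagonal. Assembling:

R = [[1, -0.3516, -0.0717],
 [-0.3516, 1, 0.5481],
 [-0.0717, 0.5481, 1]]


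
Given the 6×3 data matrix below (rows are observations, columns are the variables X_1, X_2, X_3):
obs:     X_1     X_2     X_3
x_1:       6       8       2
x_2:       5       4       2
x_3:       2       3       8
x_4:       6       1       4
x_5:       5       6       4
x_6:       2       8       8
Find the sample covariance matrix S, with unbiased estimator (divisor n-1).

Step 1 — column means:
  mean(X_1) = (6 + 5 + 2 + 6 + 5 + 2) / 6 = 26/6 = 4.3333
  mean(X_2) = (8 + 4 + 3 + 1 + 6 + 8) / 6 = 30/6 = 5
  mean(X_3) = (2 + 2 + 8 + 4 + 4 + 8) / 6 = 28/6 = 4.6667

Step 2 — sample covariance S[i,j] = (1/(n-1)) · Σ_k (x_{k,i} - mean_i) · (x_{k,j} - mean_j), with n-1 = 5.
  S[X_1,X_1] = ((1.6667)·(1.6667) + (0.6667)·(0.6667) + (-2.3333)·(-2.3333) + (1.6667)·(1.6667) + (0.6667)·(0.6667) + (-2.3333)·(-2.3333)) / 5 = 17.3333/5 = 3.4667
  S[X_1,X_2] = ((1.6667)·(3) + (0.6667)·(-1) + (-2.3333)·(-2) + (1.6667)·(-4) + (0.6667)·(1) + (-2.3333)·(3)) / 5 = -4/5 = -0.8
  S[X_1,X_3] = ((1.6667)·(-2.6667) + (0.6667)·(-2.6667) + (-2.3333)·(3.3333) + (1.6667)·(-0.6667) + (0.6667)·(-0.6667) + (-2.3333)·(3.3333)) / 5 = -23.3333/5 = -4.6667
  S[X_2,X_2] = ((3)·(3) + (-1)·(-1) + (-2)·(-2) + (-4)·(-4) + (1)·(1) + (3)·(3)) / 5 = 40/5 = 8
  S[X_2,X_3] = ((3)·(-2.6667) + (-1)·(-2.6667) + (-2)·(3.3333) + (-4)·(-0.6667) + (1)·(-0.6667) + (3)·(3.3333)) / 5 = 0/5 = 0
  S[X_3,X_3] = ((-2.6667)·(-2.6667) + (-2.6667)·(-2.6667) + (3.3333)·(3.3333) + (-0.6667)·(-0.6667) + (-0.6667)·(-0.6667) + (3.3333)·(3.3333)) / 5 = 37.3333/5 = 7.4667

S is symmetric (S[j,i] = S[i,j]). Assembling:

S = [[3.4667, -0.8, -4.6667],
 [-0.8, 8, 0],
 [-4.6667, 0, 7.4667]]


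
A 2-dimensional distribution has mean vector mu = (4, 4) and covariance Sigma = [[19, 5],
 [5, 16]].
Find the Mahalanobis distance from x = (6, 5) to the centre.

Step 1 — centre the observation: (x - mu) = (2, 1).

Step 2 — invert Sigma. det(Sigma) = 19·16 - (5)² = 279.
  Sigma^{-1} = (1/det) · [[d, -b], [-b, a]] = [[0.0573, -0.0179],
 [-0.0179, 0.0681]].

Step 3 — form the quadratic (x - mu)^T · Sigma^{-1} · (x - mu):
  Sigma^{-1} · (x - mu) = (0.0968, 0.0323).
  (x - mu)^T · [Sigma^{-1} · (x - mu)] = (2)·(0.0968) + (1)·(0.0323) = 0.2258.

Step 4 — take square root: d = √(0.2258) ≈ 0.4752.

d(x, mu) = √(0.2258) ≈ 0.4752


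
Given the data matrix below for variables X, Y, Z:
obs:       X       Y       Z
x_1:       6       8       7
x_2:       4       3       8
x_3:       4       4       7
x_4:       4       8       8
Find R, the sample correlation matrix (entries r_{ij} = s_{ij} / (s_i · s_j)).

Step 1 — column means:
  mean(X) = (6 + 4 + 4 + 4) / 4 = 18/4 = 4.5
  mean(Y) = (8 + 3 + 4 + 8) / 4 = 23/4 = 5.75
  mean(Z) = (7 + 8 + 7 + 8) / 4 = 30/4 = 7.5

Step 2 — sample variances and covariances s[i,j] = (1/(n-1)) · Σ_k (x_{k,i} - mean_i) · (x_{k,j} - mean_j), with n-1 = 3:
  s[X,X] = ((1.5)·(1.5) + (-0.5)·(-0.5) + (-0.5)·(-0.5) + (-0.5)·(-0.5)) / 3 = 3/3 = 1
  s[X,Y] = ((1.5)·(2.25) + (-0.5)·(-2.75) + (-0.5)·(-1.75) + (-0.5)·(2.25)) / 3 = 4.5/3 = 1.5
  s[X,Z] = ((1.5)·(-0.5) + (-0.5)·(0.5) + (-0.5)·(-0.5) + (-0.5)·(0.5)) / 3 = -1/3 = -0.3333
  s[Y,Y] = ((2.25)·(2.25) + (-2.75)·(-2.75) + (-1.75)·(-1.75) + (2.25)·(2.25)) / 3 = 20.75/3 = 6.9167
  s[Y,Z] = ((2.25)·(-0.5) + (-2.75)·(0.5) + (-1.75)·(-0.5) + (2.25)·(0.5)) / 3 = -0.5/3 = -0.1667
  s[Z,Z] = ((-0.5)·(-0.5) + (0.5)·(0.5) + (-0.5)·(-0.5) + (0.5)·(0.5)) / 3 = 1/3 = 0.3333
  Sample standard deviations s_i = √(s[i,i]):
  s(X) = √(1) = 1
  s(Y) = √(6.9167) = 2.63
  s(Z) = √(0.3333) = 0.5774

Step 3 — r_{ij} = s_{ij} / (s_i · s_j):
  r[X,X] = 1 (diagonal).
  r[X,Y] = 1.5 / (1 · 2.63) = 1.5 / 2.63 = 0.5704
  r[X,Z] = -0.3333 / (1 · 0.5774) = -0.3333 / 0.5774 = -0.5774
  r[Y,Y] = 1 (diagonal).
  r[Y,Z] = -0.1667 / (2.63 · 0.5774) = -0.1667 / 1.5184 = -0.1098
  r[Z,Z] = 1 (diagonal).

R is symmetric with unit diagonal. Assembling:

R = [[1, 0.5704, -0.5774],
 [0.5704, 1, -0.1098],
 [-0.5774, -0.1098, 1]]


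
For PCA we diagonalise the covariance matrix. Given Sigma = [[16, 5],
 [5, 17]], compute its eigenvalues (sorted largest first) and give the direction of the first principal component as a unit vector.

Step 1 — characteristic polynomial of 2×2 Sigma:
  det(Sigma - λI) = λ² - trace · λ + det = 0.
  trace = 16 + 17 = 33, det = 16·17 - (5)² = 247.
Step 2 — discriminant:
  Δ = trace² - 4·det = 1089 - 988 = 101.
Step 3 — eigenvalues:
  λ = (trace ± √Δ)/2 = (33 ± 10.0499)/2,
  λ_1 = 21.5249,  λ_2 = 11.4751.

Step 4 — unit eigenvector for λ_1: solve (Sigma - λ_1 I)v = 0. First row:
  (16 - 21.5249)·v_x + (5)·v_y = 0, i.e. (-5.5249)·v_x + (5)·v_y = 0,
  so v ∝ (b, λ_1 - a) = (5, 5.5249) = u.
  ||u|| = √((5)² + (5.5249)²) = √(55.5249) ≈ 7.4515,
  v_1 = u/||u|| ≈ (0.671, 0.7415) (||v_1|| = 1).

λ_1 = 21.5249,  λ_2 = 11.4751;  v_1 ≈ (0.671, 0.7415)
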